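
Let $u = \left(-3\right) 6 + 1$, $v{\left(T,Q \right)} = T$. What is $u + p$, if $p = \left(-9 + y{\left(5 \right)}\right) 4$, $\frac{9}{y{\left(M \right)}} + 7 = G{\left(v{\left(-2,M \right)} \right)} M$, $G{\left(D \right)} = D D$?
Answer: $- \frac{653}{13} \approx -50.231$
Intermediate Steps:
$u = -17$ ($u = -18 + 1 = -17$)
$G{\left(D \right)} = D^{2}$
$y{\left(M \right)} = \frac{9}{-7 + 4 M}$ ($y{\left(M \right)} = \frac{9}{-7 + \left(-2\right)^{2} M} = \frac{9}{-7 + 4 M}$)
$p = - \frac{432}{13}$ ($p = \left(-9 + \frac{9}{-7 + 4 \cdot 5}\right) 4 = \left(-9 + \frac{9}{-7 + 20}\right) 4 = \left(-9 + \frac{9}{13}\right) 4 = \left(- \frac{108}{13}\right) 4 = - \frac{432}{13} \approx -33.231$)
$u + p = -17 - \frac{432}{13} = - \frac{653}{13}$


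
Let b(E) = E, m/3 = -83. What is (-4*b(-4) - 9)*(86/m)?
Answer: -602/249 ≈ -2.4177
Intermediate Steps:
m = -249 (m = 3*(-83) = -249)
(-4*b(-4) - 9)*(86/m) = (-4*(-4) - 9)*(86/(-249)) = (16 - 9)*(86*(-1/249)) = 7*(-86/249) = -602/249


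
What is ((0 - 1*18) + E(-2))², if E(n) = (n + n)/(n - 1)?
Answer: 2500/9 ≈ 277.78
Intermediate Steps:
E(n) = 2*n/(-1 + n) (E(n) = (2*n)/(-1 + n) = 2*n/(-1 + n))
((0 - 1*18) + E(-2))² = ((0 - 1*18) + 2*(-2)/(-1 - 2))² = ((0 - 18) + 2*(-2)/(-3))² = (-18 + 2*(-2)*(-⅓))² = (-18 + 4/3)² = (-50/3)² = 2500/9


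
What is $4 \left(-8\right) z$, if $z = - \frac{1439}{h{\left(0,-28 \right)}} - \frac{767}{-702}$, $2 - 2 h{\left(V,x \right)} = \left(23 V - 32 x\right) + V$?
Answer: $- \frac{555088}{4023} \approx -137.98$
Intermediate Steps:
$h{\left(V,x \right)} = 1 - 12 V + 16 x$ ($h{\left(V,x \right)} = 1 - \frac{\left(23 V - 32 x\right) + V}{2} = 1 - \frac{\left(- 32 x + 23 V\right) + V}{2} = 1 - \frac{- 32 x + 24 V}{2} = 1 - \left(- 16 x + 12 V\right) = 1 - 12 V + 16 x$)
$z = \frac{34693}{8046}$ ($z = - \frac{1439}{1 - 0 + 16 \left(-28\right)} - \frac{767}{-702} = - \frac{1439}{1 + 0 - 448} - - \frac{59}{54} = - \frac{1439}{-447} + \frac{59}{54} = \left(-1439\right) \left(- \frac{1}{447}\right) + \frac{59}{54} = \frac{1439}{447} + \frac{59}{54} = \frac{34693}{8046} \approx 4.3118$)
$4 \left(-8\right) z = 4 \left(-8\right) \frac{34693}{8046} = \left(-32\right) \frac{34693}{8046} = - \frac{555088}{4023}$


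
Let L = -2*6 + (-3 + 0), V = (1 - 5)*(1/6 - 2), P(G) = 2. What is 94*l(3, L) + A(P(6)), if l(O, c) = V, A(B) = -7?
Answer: 2047/3 ≈ 682.33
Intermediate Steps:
V = 22/3 (V = -4*(1/6 - 2) = -4*(-11/6) = 22/3 ≈ 7.3333)
L = -15 (L = -12 - 3 = -15)
l(O, c) = 22/3
94*l(3, L) + A(P(6)) = 94*(22/3) - 7 = 2068/3 - 7 = 2047/3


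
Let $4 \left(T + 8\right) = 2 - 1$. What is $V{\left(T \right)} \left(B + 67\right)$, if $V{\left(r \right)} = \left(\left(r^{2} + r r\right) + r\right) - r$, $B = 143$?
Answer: $\frac{100905}{4} \approx 25226.0$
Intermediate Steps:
$T = - \frac{31}{4}$ ($T = -8 + \frac{2 - 1}{4} = -8 + \frac{1}{4} \cdot 1 = -8 + \frac{1}{4} = - \frac{31}{4} \approx -7.75$)
$V{\left(r \right)} = 2 r^{2}$ ($V{\left(r \right)} = \left(\left(r^{2} + r^{2}\right) + r\right) - r = \left(2 r^{2} + r\right) - r = \left(r + 2 r^{2}\right) - r = 2 r^{2}$)
$V{\left(T \right)} \left(B + 67\right) = 2 \left(- \frac{31}{4}\right)^{2} \left(143 + 67\right) = 2 \cdot \frac{961}{16} \cdot 210 = \frac{961}{8} \cdot 210 = \frac{100905}{4}$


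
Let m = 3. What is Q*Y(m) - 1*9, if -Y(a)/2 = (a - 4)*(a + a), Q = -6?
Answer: -81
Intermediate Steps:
Y(a) = -4*a*(-4 + a) (Y(a) = -2*(a - 4)*(a + a) = -2*(-4 + a)*2*a = -4*a*(-4 + a))
Q*Y(m) - 1*9 = -24*3*(4 - 1*3) - 1*9 = -24*3*(4 - 3) - 9 = -24*3 - 9 = -6*12 - 9 = -72 - 9 = -81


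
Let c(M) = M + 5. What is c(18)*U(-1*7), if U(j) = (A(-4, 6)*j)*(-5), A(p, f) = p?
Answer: -3220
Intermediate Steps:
c(M) = 5 + M
U(j) = 20*j (U(j) = -4*j*(-5) = 20*j)
c(18)*U(-1*7) = (5 + 18)*(20*(-1*7)) = 23*(20*(-7)) = 23*(-140) = -3220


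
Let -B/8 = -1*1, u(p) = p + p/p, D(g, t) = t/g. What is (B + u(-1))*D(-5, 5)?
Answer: -8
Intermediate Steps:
u(p) = 1 + p (u(p) = p + 1 = 1 + p)
B = 8 (B = -(-8) = -8*(-1) = 8)
(B + u(-1))*D(-5, 5) = (8 + (1 - 1))*(5/(-5)) = (8 + 0)*(5*(-⅕)) = 8*(-1) = -8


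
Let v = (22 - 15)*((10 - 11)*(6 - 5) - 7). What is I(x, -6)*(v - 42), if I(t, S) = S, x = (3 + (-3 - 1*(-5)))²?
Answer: 588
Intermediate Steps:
x = 25 (x = (3 + (-3 + 5))² = (3 + 2)² = 5² = 25)
v = -56 (v = 7*(-1*1 - 7) = 7*(-1 - 7) = 7*(-8) = -56)
I(x, -6)*(v - 42) = -6*(-56 - 42) = -6*(-98) = 588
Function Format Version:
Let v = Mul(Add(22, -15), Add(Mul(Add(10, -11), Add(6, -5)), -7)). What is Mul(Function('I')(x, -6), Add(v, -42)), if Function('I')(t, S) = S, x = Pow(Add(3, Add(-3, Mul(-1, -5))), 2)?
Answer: 588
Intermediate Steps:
x = 25 (x = Pow(Add(3, Add(-3, 5)), 2) = Pow(Add(3, 2), 2) = Pow(5, 2) = 25)
v = -56 (v = Mul(7, Add(Mul(-1, 1), -7)) = Mul(7, Add(-1, -7)) = Mul(7, -8) = -56)
Mul(Function('I')(x, -6), Add(v, -42)) = Mul(-6, Add(-56, -42)) = Mul(-6, -98) = 588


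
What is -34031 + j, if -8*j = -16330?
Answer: -127959/4 ≈ -31990.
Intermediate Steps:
j = 8165/4 (j = -⅛*(-16330) = 8165/4 ≈ 2041.3)
-34031 + j = -34031 + 8165/4 = -127959/4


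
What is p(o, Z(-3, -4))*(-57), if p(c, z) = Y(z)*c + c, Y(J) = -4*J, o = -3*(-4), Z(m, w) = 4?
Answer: 10260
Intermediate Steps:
o = 12
p(c, z) = c - 4*c*z (p(c, z) = (-4*z)*c + c = -4*c*z + c = c - 4*c*z)
p(o, Z(-3, -4))*(-57) = (12*(1 - 4*4))*(-57) = (12*(1 - 16))*(-57) = (12*(-15))*(-57) = -180*(-57) = 10260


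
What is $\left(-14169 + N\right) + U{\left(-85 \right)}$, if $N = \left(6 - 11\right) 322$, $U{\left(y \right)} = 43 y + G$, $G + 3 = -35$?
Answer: $-19472$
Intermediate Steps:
$G = -38$ ($G = -3 - 35 = -38$)
$U{\left(y \right)} = -38 + 43 y$ ($U{\left(y \right)} = 43 y - 38 = -38 + 43 y$)
$N = -1610$ ($N = \left(-5\right) 322 = -1610$)
$\left(-14169 + N\right) + U{\left(-85 \right)} = \left(-14169 - 1610\right) + \left(-38 + 43 \left(-85\right)\right) = -15779 - 3693 = -19472$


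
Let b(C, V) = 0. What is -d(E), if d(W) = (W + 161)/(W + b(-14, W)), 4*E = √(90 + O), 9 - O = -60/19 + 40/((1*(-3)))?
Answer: -1 - 644*√375231/6583 ≈ -60.925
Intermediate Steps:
O = 1453/57 (O = 9 - (-60/19 + 40/((1*(-3)))) = 9 - (-60*1/19 + 40/(-3)) = 9 - (-60/19 + 40*(-⅓)) = 9 - (-60/19 - 40/3) = 9 - 1*(-940/57) = 9 + 940/57 = 1453/57 ≈ 25.491)
E = √375231/228 (E = √(90 + 1453/57)/4 = √(6583/57)/4 = (√375231/57)/4 = √375231/228 ≈ 2.6867)
d(W) = (161 + W)/W (d(W) = (W + 161)/(W + 0) = (161 + W)/W)
-d(E) = -(161 + √375231/228)/(√375231/228) = -4*√375231/6583*(161 + √375231/228) = -4*√375231*(161 + √375231/228)/6583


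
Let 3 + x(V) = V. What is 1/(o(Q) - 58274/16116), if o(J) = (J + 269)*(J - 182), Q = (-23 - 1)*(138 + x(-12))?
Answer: 8058/67755841139 ≈ 1.1893e-7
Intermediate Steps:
x(V) = -3 + V
Q = -2952 (Q = (-23 - 1)*(138 + (-3 - 12)) = -24*(138 - 15) = -24*123 = -2952)
o(J) = (-182 + J)*(269 + J) (o(J) = (269 + J)*(-182 + J) = (-182 + J)*(269 + J))
1/(o(Q) - 58274/16116) = 1/((-48958 + (-2952)² + 87*(-2952)) - 58274/16116) = 1/((-48958 + 8714304 - 256824) - 58274*1/16116) = 1/(8408522 - 29137/8058) = 1/(67755841139/8058) = 8058/67755841139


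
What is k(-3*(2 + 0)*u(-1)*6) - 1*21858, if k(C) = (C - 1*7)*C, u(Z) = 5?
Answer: 11802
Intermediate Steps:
k(C) = C*(-7 + C) (k(C) = (C - 7)*C = (-7 + C)*C = C*(-7 + C))
k(-3*(2 + 0)*u(-1)*6) - 1*21858 = (-3*(2 + 0)*5*6)*(-7 - 3*(2 + 0)*5*6) - 1*21858 = (-6*5*6)*(-7 - 6*5*6) - 21858 = (-3*10*6)*(-7 - 3*10*6) - 21858 = (-30*6)*(-7 - 30*6) - 21858 = -180*(-7 - 180) - 21858 = -180*(-187) - 21858 = 33660 - 21858 = 11802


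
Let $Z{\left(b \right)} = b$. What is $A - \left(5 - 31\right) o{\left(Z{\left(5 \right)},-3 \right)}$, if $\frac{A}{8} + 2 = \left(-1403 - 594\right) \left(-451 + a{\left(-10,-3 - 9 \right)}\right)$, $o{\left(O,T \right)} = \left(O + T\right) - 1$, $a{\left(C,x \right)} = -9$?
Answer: $7348970$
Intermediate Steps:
$o{\left(O,T \right)} = -1 + O + T$
$A = 7348944$ ($A = -16 + 8 \left(-1403 - 594\right) \left(-451 - 9\right) = -16 + 8 \left(\left(-1997\right) \left(-460\right)\right) = -16 + 8 \cdot 918620 = -16 + 7348960 = 7348944$)
$A - \left(5 - 31\right) o{\left(Z{\left(5 \right)},-3 \right)} = 7348944 - \left(5 - 31\right) \left(-1 + 5 - 3\right) = 7348944 - \left(-26\right) 1 = 7348944 - -26 = 7348944 + 26 = 7348970$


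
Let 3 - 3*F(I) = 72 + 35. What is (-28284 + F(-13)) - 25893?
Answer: -162635/3 ≈ -54212.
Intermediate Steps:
F(I) = -104/3 (F(I) = 1 - (72 + 35)/3 = 1 - 1/3*107 = 1 - 107/3 = -104/3)
(-28284 + F(-13)) - 25893 = (-28284 - 104/3) - 25893 = -84956/3 - 25893 = -162635/3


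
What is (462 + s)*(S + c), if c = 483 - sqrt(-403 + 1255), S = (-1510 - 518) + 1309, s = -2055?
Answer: 375948 + 3186*sqrt(213) ≈ 4.2245e+5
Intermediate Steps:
S = -719 (S = -2028 + 1309 = -719)
c = 483 - 2*sqrt(213) (c = 483 - sqrt(852) = 483 - 2*sqrt(213) ≈ 453.81)
(462 + s)*(S + c) = (462 - 2055)*(-719 + (483 - 2*sqrt(213))) = -1593*(-236 - 2*sqrt(213)) = 375948 + 3186*sqrt(213)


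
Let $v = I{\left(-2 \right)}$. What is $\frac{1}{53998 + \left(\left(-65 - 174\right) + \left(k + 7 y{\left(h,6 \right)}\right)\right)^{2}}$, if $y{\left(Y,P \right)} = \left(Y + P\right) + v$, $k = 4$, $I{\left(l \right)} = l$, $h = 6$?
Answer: $\frac{1}{81223} \approx 1.2312 \cdot 10^{-5}$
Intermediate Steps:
$v = -2$
$y{\left(Y,P \right)} = -2 + P + Y$ ($y{\left(Y,P \right)} = \left(Y + P\right) - 2 = \left(P + Y\right) - 2 = -2 + P + Y$)
$\frac{1}{53998 + \left(\left(-65 - 174\right) + \left(k + 7 y{\left(h,6 \right)}\right)\right)^{2}} = \frac{1}{53998 + \left(\left(-65 - 174\right) + \left(4 + 7 \left(-2 + 6 + 6\right)\right)\right)^{2}} = \frac{1}{53998 + \left(-239 + \left(4 + 7 \cdot 10\right)\right)^{2}} = \frac{1}{53998 + \left(-239 + \left(4 + 70\right)\right)^{2}} = \frac{1}{53998 + \left(-239 + 74\right)^{2}} = \frac{1}{53998 + \left(-165\right)^{2}} = \frac{1}{53998 + 27225} = \frac{1}{81223}$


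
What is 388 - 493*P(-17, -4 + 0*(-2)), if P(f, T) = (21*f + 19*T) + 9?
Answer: 209420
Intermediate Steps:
P(f, T) = 9 + 19*T + 21*f (P(f, T) = (19*T + 21*f) + 9 = 9 + 19*T + 21*f)
388 - 493*P(-17, -4 + 0*(-2)) = 388 - 493*(9 + 19*(-4 + 0*(-2)) + 21*(-17)) = 388 - 493*(9 + 19*(-4 + 0) - 357) = 388 - 493*(9 + 19*(-4) - 357) = 388 - 493*(9 - 76 - 357) = 388 - 493*(-424) = 388 + 209032 = 209420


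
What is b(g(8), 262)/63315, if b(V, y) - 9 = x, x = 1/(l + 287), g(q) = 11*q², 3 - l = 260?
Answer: 271/1899450 ≈ 0.00014267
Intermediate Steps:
l = -257 (l = 3 - 1*260 = 3 - 260 = -257)
x = 1/30 (x = 1/(-257 + 287) = 1/30 ≈ 0.033333)
b(V, y) = 271/30 (b(V, y) = 9 + 1/30 = 271/30)
b(g(8), 262)/63315 = (271/30)/63315 = (271/30)*(1/63315) = 271/1899450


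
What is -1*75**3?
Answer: -421875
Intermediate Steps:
-1*75**3 = -1*421875 = -421875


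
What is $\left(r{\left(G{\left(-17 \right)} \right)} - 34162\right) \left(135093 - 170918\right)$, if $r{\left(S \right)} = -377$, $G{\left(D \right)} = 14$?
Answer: $1237359675$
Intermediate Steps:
$\left(r{\left(G{\left(-17 \right)} \right)} - 34162\right) \left(135093 - 170918\right) = \left(-377 - 34162\right) \left(135093 - 170918\right) = \left(-377 - 34162\right) \left(-35825\right) = \left(-34539\right) \left(-35825\right) = 1237359675$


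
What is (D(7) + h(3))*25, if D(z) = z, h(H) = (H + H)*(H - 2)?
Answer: 325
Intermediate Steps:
h(H) = 2*H*(-2 + H) (h(H) = (2*H)*(-2 + H) = 2*H*(-2 + H))
(D(7) + h(3))*25 = (7 + 2*3*(-2 + 3))*25 = (7 + 2*3*1)*25 = (7 + 6)*25 = 13*25 = 325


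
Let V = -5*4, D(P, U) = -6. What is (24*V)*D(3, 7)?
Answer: 2880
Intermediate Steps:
V = -20
(24*V)*D(3, 7) = (24*(-20))*(-6) = -480*(-6) = 2880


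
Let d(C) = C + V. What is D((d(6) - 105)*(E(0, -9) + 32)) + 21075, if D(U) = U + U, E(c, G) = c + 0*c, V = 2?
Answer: 14867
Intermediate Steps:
E(c, G) = c (E(c, G) = c + 0 = c)
d(C) = 2 + C (d(C) = C + 2 = 2 + C)
D(U) = 2*U
D((d(6) - 105)*(E(0, -9) + 32)) + 21075 = 2*(((2 + 6) - 105)*(0 + 32)) + 21075 = 2*((8 - 105)*32) + 21075 = 2*(-97*32) + 21075 = 2*(-3104) + 21075 = -6208 + 21075 = 14867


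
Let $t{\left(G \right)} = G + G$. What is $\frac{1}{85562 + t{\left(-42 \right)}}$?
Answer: $\frac{1}{85478} \approx 1.1699 \cdot 10^{-5}$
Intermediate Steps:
$t{\left(G \right)} = 2 G$
$\frac{1}{85562 + t{\left(-42 \right)}} = \frac{1}{85562 + 2 \left(-42\right)} = \frac{1}{85562 - 84} = \frac{1}{85478}$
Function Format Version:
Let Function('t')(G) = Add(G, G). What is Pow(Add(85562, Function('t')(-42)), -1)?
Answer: Rational(1, 85478) ≈ 1.1699e-5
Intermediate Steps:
Function('t')(G) = Mul(2, G)
Pow(Add(85562, Function('t')(-42)), -1) = Pow(Add(85562, Mul(2, -42)), -1) = Pow(Add(85562, -84), -1) = Pow(85478, -1) = Rational(1, 85478)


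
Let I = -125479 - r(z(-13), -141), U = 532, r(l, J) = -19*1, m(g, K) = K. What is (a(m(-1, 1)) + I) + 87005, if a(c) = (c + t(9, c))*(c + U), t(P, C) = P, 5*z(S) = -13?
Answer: -33125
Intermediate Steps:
z(S) = -13/5 (z(S) = (⅕)*(-13) = -13/5)
r(l, J) = -19
I = -125460 (I = -125479 - 1*(-19) = -125479 + 19 = -125460)
a(c) = (9 + c)*(532 + c) (a(c) = (c + 9)*(c + 532) = (9 + c)*(532 + c))
(a(m(-1, 1)) + I) + 87005 = ((4788 + 1² + 541*1) - 125460) + 87005 = ((4788 + 1 + 541) - 125460) + 87005 = (5330 - 125460) + 87005 = -120130 + 87005 = -33125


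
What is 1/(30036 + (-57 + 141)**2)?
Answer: 1/37092 ≈ 2.6960e-5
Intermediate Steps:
1/(30036 + (-57 + 141)**2) = 1/(30036 + 84**2) = 1/(30036 + 7056) = 1/37092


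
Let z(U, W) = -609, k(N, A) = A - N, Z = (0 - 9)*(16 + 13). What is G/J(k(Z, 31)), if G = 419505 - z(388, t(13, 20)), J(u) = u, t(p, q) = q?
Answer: 210057/146 ≈ 1438.7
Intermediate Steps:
Z = -261 (Z = -9*29 = -261)
G = 420114 (G = 419505 - 1*(-609) = 419505 + 609 = 420114)
G/J(k(Z, 31)) = 420114/(31 - 1*(-261)) = 420114/(31 + 261) = 420114/292 = 420114*(1/292) = 210057/146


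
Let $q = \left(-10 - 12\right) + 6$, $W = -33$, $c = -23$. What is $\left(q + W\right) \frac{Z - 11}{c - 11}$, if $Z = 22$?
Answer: $\frac{539}{34} \approx 15.853$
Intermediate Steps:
$q = -16$ ($q = -22 + 6 = -16$)
$\left(q + W\right) \frac{Z - 11}{c - 11} = \left(-16 - 33\right) \frac{22 - 11}{-23 - 11} = - 49 \frac{11}{-34} = - 49 \cdot 11 \left(- \frac{1}{34}\right) = \left(-49\right) \left(- \frac{11}{34}\right) = \frac{539}{34}$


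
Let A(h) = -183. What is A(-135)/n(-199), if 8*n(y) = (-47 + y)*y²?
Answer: 244/1623641 ≈ 0.00015028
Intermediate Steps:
n(y) = y²*(-47 + y)/8 (n(y) = ((-47 + y)*y²)/8 = (y²*(-47 + y))/8 = y²*(-47 + y)/8)
A(-135)/n(-199) = -183*8/(39601*(-47 - 199)) = -183/((⅛)*39601*(-246)) = -183/(-4870923/4) = -183*(-4/4870923) = 244/1623641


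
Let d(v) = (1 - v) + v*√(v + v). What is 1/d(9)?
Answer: 4/697 + 27*√2/1394 ≈ 0.033130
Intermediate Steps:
d(v) = 1 - v + √2*v^(3/2) (d(v) = (1 - v) + v*√(2*v) = (1 - v) + v*(√2*√v) = (1 - v) + √2*v^(3/2) = 1 - v + √2*v^(3/2))
1/d(9) = 1/(1 - 1*9 + √2*9^(3/2)) = 1/(1 - 9 + √2*27) = 1/(1 - 9 + 27*√2) = 1/(-8 + 27*√2)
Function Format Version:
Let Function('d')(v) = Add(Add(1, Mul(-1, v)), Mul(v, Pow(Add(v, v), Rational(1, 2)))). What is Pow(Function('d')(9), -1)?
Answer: Add(Rational(4, 697), Mul(Rational(27, 1394), Pow(2, Rational(1, 2)))) ≈ 0.033130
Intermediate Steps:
Function('d')(v) = Add(1, Mul(-1, v), Mul(Pow(2, Rational(1, 2)), Pow(v, Rational(3, 2)))) (Function('d')(v) = Add(Add(1, Mul(-1, v)), Mul(v, Pow(Mul(2, v), Rational(1, 2)))) = Add(Add(1, Mul(-1, v)), Mul(v, Mul(Pow(2, Rational(1, 2)), Pow(v, Rational(1, 2))))) = Add(Add(1, Mul(-1, v)), Mul(Pow(2, Rational(1, 2)), Pow(v, Rational(3, 2)))) = Add(1, Mul(-1, v), Mul(Pow(2, Rational(1, 2)), Pow(v, Rational(3, 2)))))
Pow(Function('d')(9), -1) = Pow(Add(1, Mul(-1, 9), Mul(Pow(2, Rational(1, 2)), Pow(9, Rational(3, 2)))), -1) = Pow(Add(1, -9, Mul(Pow(2, Rational(1, 2)), 27)), -1) = Pow(Add(1, -9, Mul(27, Pow(2, Rational(1, 2)))), -1) = Pow(Add(-8, Mul(27, Pow(2, Rational(1, 2)))), -1)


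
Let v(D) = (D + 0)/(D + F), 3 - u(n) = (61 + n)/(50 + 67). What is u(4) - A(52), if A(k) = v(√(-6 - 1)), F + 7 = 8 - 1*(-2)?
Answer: 289/144 - 3*I*√7/16 ≈ 2.0069 - 0.49608*I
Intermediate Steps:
F = 3 (F = -7 + (8 - 1*(-2)) = -7 + (8 + 2) = -7 + 10 = 3)
u(n) = 290/117 - n/117 (u(n) = 3 - (61 + n)/(50 + 67) = 3 - (61 + n)/117 = 3 - (61/117 + n/117) = 3 + (-61/117 - n/117) = 290/117 - n/117)
v(D) = D/(3 + D) (v(D) = (D + 0)/(D + 3) = D/(3 + D))
A(k) = I*√7/(3 + I*√7) (A(k) = √(-6 - 1)/(3 + √(-6 - 1)) = √(-7)/(3 + √(-7)) = (I*√7)/(3 + I*√7) = I*√7/(3 + I*√7))
u(4) - A(52) = (290/117 - 1/117*4) - √7/(√7 - 3*I) = (290/117 - 4/117) - √7/(√7 - 3*I) = 22/9 - √7/(√7 - 3*I)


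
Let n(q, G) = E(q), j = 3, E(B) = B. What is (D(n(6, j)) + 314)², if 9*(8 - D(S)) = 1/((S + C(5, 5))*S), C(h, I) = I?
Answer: 36583065289/352836 ≈ 1.0368e+5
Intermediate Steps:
n(q, G) = q
D(S) = 8 - 1/(9*S*(5 + S)) (D(S) = 8 - 1/(9*(S + 5)*S) = 8 - 1/(9*(5 + S)*S) = 8 - 1/(9*S*(5 + S)))
(D(n(6, j)) + 314)² = ((⅑)*(-1 + 72*6² + 360*6)/(6*(5 + 6)) + 314)² = ((⅑)*(⅙)*(-1 + 72*36 + 2160)/11 + 314)² = ((⅑)*(⅙)*(1/11)*(-1 + 2592 + 2160) + 314)² = ((⅑)*(⅙)*(1/11)*4751 + 314)² = (4751/594 + 314)² = (191267/594)² = 36583065289/352836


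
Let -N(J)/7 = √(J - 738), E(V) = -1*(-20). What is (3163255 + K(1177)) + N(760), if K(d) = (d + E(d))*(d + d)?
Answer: 5980993 - 7*√22 ≈ 5.9810e+6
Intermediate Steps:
E(V) = 20
K(d) = 2*d*(20 + d) (K(d) = (d + 20)*(d + d) = (20 + d)*(2*d) = 2*d*(20 + d))
N(J) = -7*√(-738 + J) (N(J) = -7*√(J - 738) = -7*√(-738 + J))
(3163255 + K(1177)) + N(760) = (3163255 + 2*1177*(20 + 1177)) - 7*√(-738 + 760) = (3163255 + 2*1177*1197) - 7*√22 = (3163255 + 2817738) - 7*√22 = 5980993 - 7*√22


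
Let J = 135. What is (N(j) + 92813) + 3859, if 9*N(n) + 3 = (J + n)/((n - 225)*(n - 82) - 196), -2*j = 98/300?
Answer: 477763551964615/4942125903 ≈ 96672.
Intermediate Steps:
j = -49/300 ≈ -0.16333
N(n) = -1/3 + (135 + n)/(9*(-196 + (-225 + n)*(-82 + n))) (N(n) = -1/3 + ((135 + n)/((n - 225)*(n - 82) - 196))/9 = -1/3 + ((135 + n)/((-225 + n)*(-82 + n) - 196))/9 = -1/3 + ((135 + n)/(-196 + (-225 + n)*(-82 + n)))/9 = -1/3 + (135 + n)/(9*(-196 + (-225 + n)*(-82 + n))))
(N(j) + 92813) + 3859 = ((-54627 - 3*(-49/300)**2 + 922*(-49/300))/(9*(18254 + (-49/300)**2 - 307*(-49/300))) + 92813) + 3859 = ((-54627 - 3*2401/90000 - 22589/150)/(9*(18254 + 2401/90000 + 15043/300)) + 92813) + 3859 = ((-54627 - 2401/30000 - 22589/150)/(9*(1647375301/90000)) + 92813) + 3859 = ((1/9)*(90000/1647375301)*(-1643330201/30000) + 92813) + 3859 = (-1643330201/4942125903 + 92813) + 3859 = 458691888104938/4942125903 + 3859 = 477763551964615/4942125903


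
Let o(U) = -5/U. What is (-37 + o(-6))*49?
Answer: -10633/6 ≈ -1772.2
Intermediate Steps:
(-37 + o(-6))*49 = (-37 - 5/(-6))*49 = (-37 - 5*(-⅙))*49 = (-37 + ⅚)*49 = -217/6*49 = -10633/6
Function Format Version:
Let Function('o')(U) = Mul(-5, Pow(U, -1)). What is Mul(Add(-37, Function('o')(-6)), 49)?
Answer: Rational(-10633, 6) ≈ -1772.2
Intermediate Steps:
Mul(Add(-37, Function('o')(-6)), 49) = Mul(Add(-37, Mul(-5, Pow(-6, -1))), 49) = Mul(Add(-37, Mul(-5, Rational(-1, 6))), 49) = Mul(Add(-37, Rational(5, 6)), 49) = Mul(Rational(-217, 6), 49) = Rational(-10633, 6)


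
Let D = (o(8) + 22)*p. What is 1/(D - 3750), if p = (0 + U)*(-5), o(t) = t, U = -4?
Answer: -1/3150 ≈ -0.00031746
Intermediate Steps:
p = 20 (p = (0 - 4)*(-5) = -4*(-5) = 20)
D = 600 (D = (8 + 22)*20 = 30*20 = 600)
1/(D - 3750) = 1/(600 - 3750) = 1/(-3150) = -1/3150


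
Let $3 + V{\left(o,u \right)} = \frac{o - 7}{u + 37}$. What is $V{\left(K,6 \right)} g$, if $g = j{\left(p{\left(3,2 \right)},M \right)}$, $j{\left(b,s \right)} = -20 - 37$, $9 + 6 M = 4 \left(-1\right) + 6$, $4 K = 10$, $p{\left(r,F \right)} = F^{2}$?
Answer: $\frac{15219}{86} \approx 176.97$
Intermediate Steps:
$K = \frac{5}{2}$ ($K = \frac{1}{4} \cdot 10 = \frac{5}{2} \approx 2.5$)
$M = - \frac{7}{6}$ ($M = - \frac{3}{2} + \frac{4 \left(-1\right) + 6}{6} = - \frac{3}{2} + \frac{-4 + 6}{6} = - \frac{3}{2} + \frac{1}{6} \cdot 2 = - \frac{3}{2} + \frac{1}{3} = - \frac{7}{6} \approx -1.1667$)
$V{\left(o,u \right)} = -3 + \frac{-7 + o}{37 + u}$ ($V{\left(o,u \right)} = -3 + \frac{o - 7}{u + 37} = -3 + \frac{-7 + o}{37 + u}$)
$j{\left(b,s \right)} = -57$ ($j{\left(b,s \right)} = -20 - 37 = -57$)
$g = -57$
$V{\left(K,6 \right)} g = \frac{-118 + \frac{5}{2} - 18}{37 + 6} \left(-57\right) = \frac{-118 + \frac{5}{2} - 18}{43} \left(-57\right) = \frac{1}{43} \left(- \frac{267}{2}\right) \left(-57\right) = \left(- \frac{267}{86}\right) \left(-57\right) = \frac{15219}{86}$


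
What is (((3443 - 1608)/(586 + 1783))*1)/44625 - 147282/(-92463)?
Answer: 8722871503/5476121175 ≈ 1.5929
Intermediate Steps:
(((3443 - 1608)/(586 + 1783))*1)/44625 - 147282/(-92463) = ((1835/2369)*1)*(1/44625) - 147282*(-1/92463) = ((1835*(1/2369))*1)*(1/44625) + 49094/30821 = ((1835/2369)*1)*(1/44625) + 49094/30821 = (1835/2369)*(1/44625) + 49094/30821 = 367/21143325 + 49094/30821 = 8722871503/5476121175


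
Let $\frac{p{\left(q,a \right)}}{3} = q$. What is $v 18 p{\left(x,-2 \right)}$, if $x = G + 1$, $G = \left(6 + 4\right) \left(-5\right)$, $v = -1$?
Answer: $2646$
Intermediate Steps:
$G = -50$ ($G = 10 \left(-5\right) = -50$)
$x = -49$ ($x = -50 + 1 = -49$)
$p{\left(q,a \right)} = 3 q$
$v 18 p{\left(x,-2 \right)} = \left(-1\right) 18 \cdot 3 \left(-49\right) = \left(-18\right) \left(-147\right) = 2646$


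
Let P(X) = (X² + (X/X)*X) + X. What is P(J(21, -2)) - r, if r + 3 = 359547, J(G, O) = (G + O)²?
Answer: -228501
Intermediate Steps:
P(X) = X² + 2*X (P(X) = (X² + 1*X) + X = (X² + X) + X = (X + X²) + X = X² + 2*X)
r = 359544 (r = -3 + 359547 = 359544)
P(J(21, -2)) - r = (21 - 2)²*(2 + (21 - 2)²) - 1*359544 = 19²*(2 + 19²) - 359544 = 361*(2 + 361) - 359544 = 361*363 - 359544 = 131043 - 359544 = -228501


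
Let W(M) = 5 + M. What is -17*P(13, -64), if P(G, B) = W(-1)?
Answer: -68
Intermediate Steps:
P(G, B) = 4 (P(G, B) = 5 - 1 = 4)
-17*P(13, -64) = -17*4 = -68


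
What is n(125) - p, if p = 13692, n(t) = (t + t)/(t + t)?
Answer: -13691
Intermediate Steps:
n(t) = 1 (n(t) = (2*t)/((2*t)) = (2*t)*(1/(2*t)) = 1)
n(125) - p = 1 - 1*13692 = 1 - 13692 = -13691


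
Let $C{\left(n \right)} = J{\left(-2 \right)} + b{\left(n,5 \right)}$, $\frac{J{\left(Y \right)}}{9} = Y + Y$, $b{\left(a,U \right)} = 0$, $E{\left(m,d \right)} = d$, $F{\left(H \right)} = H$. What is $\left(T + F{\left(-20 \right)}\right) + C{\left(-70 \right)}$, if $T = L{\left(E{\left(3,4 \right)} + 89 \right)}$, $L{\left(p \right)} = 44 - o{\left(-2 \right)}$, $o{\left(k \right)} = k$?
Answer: $-10$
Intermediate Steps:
$J{\left(Y \right)} = 18 Y$ ($J{\left(Y \right)} = 9 \left(Y + Y\right) = 9 \cdot 2 Y = 18 Y$)
$L{\left(p \right)} = 46$ ($L{\left(p \right)} = 44 - -2 = 44 + 2 = 46$)
$C{\left(n \right)} = -36$ ($C{\left(n \right)} = 18 \left(-2\right) + 0 = -36 + 0 = -36$)
$T = 46$
$\left(T + F{\left(-20 \right)}\right) + C{\left(-70 \right)} = \left(46 - 20\right) - 36 = 26 - 36 = -10$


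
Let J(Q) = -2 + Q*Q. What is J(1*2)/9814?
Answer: 1/4907 ≈ 0.00020379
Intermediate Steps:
J(Q) = -2 + Q²
J(1*2)/9814 = (-2 + (1*2)²)/9814 = (-2 + 2²)*(1/9814) = (-2 + 4)*(1/9814) = 2*(1/9814) = 1/4907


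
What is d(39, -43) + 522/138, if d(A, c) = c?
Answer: -902/23 ≈ -39.217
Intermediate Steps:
d(39, -43) + 522/138 = -43 + 522/138 = -43 + 522*(1/138) = -43 + 87/23 = -902/23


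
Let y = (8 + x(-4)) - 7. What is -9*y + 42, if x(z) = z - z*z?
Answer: 213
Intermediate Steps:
x(z) = z - z²
y = -19 (y = (8 - 4*(1 - 1*(-4))) - 7 = (8 - 4*(1 + 4)) - 7 = (8 - 4*5) - 7 = (8 - 20) - 7 = -12 - 7 = -19)
-9*y + 42 = -9*(-19) + 42 = 171 + 42 = 213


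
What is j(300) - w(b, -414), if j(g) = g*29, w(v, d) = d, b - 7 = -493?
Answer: 9114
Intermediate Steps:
b = -486 (b = 7 - 493 = -486)
j(g) = 29*g
j(300) - w(b, -414) = 29*300 - 1*(-414) = 8700 + 414 = 9114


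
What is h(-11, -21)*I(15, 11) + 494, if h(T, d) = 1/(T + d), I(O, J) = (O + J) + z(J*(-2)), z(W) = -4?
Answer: 7893/16 ≈ 493.31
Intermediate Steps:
I(O, J) = -4 + J + O (I(O, J) = (O + J) - 4 = (J + O) - 4 = -4 + J + O)
h(-11, -21)*I(15, 11) + 494 = (-4 + 11 + 15)/(-11 - 21) + 494 = 22/(-32) + 494 = -1/32*22 + 494 = -11/16 + 494 = 7893/16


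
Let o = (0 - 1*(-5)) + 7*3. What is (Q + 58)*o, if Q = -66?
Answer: -208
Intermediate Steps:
o = 26 (o = (0 + 5) + 21 = 5 + 21 = 26)
(Q + 58)*o = (-66 + 58)*26 = -8*26 = -208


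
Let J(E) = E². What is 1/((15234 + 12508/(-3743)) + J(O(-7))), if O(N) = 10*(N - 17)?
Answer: 3743/272605154 ≈ 1.3730e-5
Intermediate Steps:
O(N) = -170 + 10*N (O(N) = 10*(-17 + N) = -170 + 10*N)
1/((15234 + 12508/(-3743)) + J(O(-7))) = 1/((15234 + 12508/(-3743)) + (-170 + 10*(-7))²) = 1/((15234 + 12508*(-1/3743)) + (-170 - 70)²) = 1/((15234 - 12508/3743) + (-240)²) = 1/(57008354/3743 + 57600) = 1/(272605154/3743) = 3743/272605154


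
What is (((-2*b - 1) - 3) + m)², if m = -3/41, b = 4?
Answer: 245025/1681 ≈ 145.76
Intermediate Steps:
m = -3/41 (m = -3*1/41 = -3/41 ≈ -0.073171)
(((-2*b - 1) - 3) + m)² = (((-2*4 - 1) - 3) - 3/41)² = (((-8 - 1) - 3) - 3/41)² = ((-9 - 3) - 3/41)² = (-12 - 3/41)² = (-495/41)² = 245025/1681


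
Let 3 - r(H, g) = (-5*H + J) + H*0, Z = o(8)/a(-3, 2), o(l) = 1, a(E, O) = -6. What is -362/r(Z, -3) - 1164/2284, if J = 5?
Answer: 1235265/9707 ≈ 127.26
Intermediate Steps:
Z = -⅙ (Z = 1/(-6) = 1*(-⅙) = -⅙ ≈ -0.16667)
r(H, g) = -2 + 5*H (r(H, g) = 3 - ((-5*H + 5) + H*0) = 3 - ((5 - 5*H) + 0) = 3 - (5 - 5*H) = 3 + (-5 + 5*H) = -2 + 5*H)
-362/r(Z, -3) - 1164/2284 = -362/(-2 + 5*(-⅙)) - 1164/2284 = -362/(-2 - ⅚) - 1164*1/2284 = -362/(-17/6) - 291/571 = -362*(-6/17) - 291/571 = 2172/17 - 291/571 = 1235265/9707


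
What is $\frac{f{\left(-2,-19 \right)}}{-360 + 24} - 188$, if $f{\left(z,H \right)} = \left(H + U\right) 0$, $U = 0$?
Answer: $-188$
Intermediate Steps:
$f{\left(z,H \right)} = 0$ ($f{\left(z,H \right)} = \left(H + 0\right) 0 = H 0 = 0$)
$\frac{f{\left(-2,-19 \right)}}{-360 + 24} - 188 = \frac{1}{-360 + 24} \cdot 0 - 188 = \frac{1}{-336} \cdot 0 - 188 = \left(- \frac{1}{336}\right) 0 - 188 = 0 - 188 = -188$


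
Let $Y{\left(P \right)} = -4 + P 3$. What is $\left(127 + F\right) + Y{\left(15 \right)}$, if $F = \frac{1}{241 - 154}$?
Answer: $\frac{14617}{87} \approx 168.01$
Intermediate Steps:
$F = \frac{1}{87} \approx 0.011494$
$Y{\left(P \right)} = -4 + 3 P$
$\left(127 + F\right) + Y{\left(15 \right)} = \left(127 + \frac{1}{87}\right) + \left(-4 + 3 \cdot 15\right) = \frac{11050}{87} + \left(-4 + 45\right) = \frac{11050}{87} + 41 = \frac{14617}{87}$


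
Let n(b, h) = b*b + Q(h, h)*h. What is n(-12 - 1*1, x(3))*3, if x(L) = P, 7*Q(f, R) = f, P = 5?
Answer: 3624/7 ≈ 517.71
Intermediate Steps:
Q(f, R) = f/7
x(L) = 5
n(b, h) = b² + h²/7 (n(b, h) = b*b + (h/7)*h = b² + h²/7)
n(-12 - 1*1, x(3))*3 = ((-12 - 1*1)² + (⅐)*5²)*3 = ((-12 - 1)² + (⅐)*25)*3 = ((-13)² + 25/7)*3 = (169 + 25/7)*3 = (1208/7)*3 = 3624/7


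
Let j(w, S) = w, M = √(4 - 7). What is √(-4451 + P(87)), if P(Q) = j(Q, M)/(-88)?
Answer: 5*I*√344762/44 ≈ 66.723*I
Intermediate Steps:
M = I*√3 (M = √(-3) = I*√3 ≈ 1.732*I)
P(Q) = -Q/88 (P(Q) = Q/(-88) = Q*(-1/88) = -Q/88)
√(-4451 + P(87)) = √(-4451 - 1/88*87) = √(-4451 - 87/88) = √(-391775/88) = 5*I*√344762/44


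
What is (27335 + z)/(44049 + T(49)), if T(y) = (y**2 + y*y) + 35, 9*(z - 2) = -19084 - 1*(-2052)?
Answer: 229001/439974 ≈ 0.52049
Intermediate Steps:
z = -17014/9 (z = 2 + (-19084 - 1*(-2052))/9 = 2 + (-19084 + 2052)/9 = 2 + (1/9)*(-17032) = 2 - 17032/9 = -17014/9 ≈ -1890.4)
T(y) = 35 + 2*y**2 (T(y) = (y**2 + y**2) + 35 = 2*y**2 + 35 = 35 + 2*y**2)
(27335 + z)/(44049 + T(49)) = (27335 - 17014/9)/(44049 + (35 + 2*49**2)) = 229001/(9*(44049 + (35 + 2*2401))) = 229001/(9*(44049 + (35 + 4802))) = 229001/(9*(44049 + 4837)) = (229001/9)/48886 = (229001/9)*(1/48886) = 229001/439974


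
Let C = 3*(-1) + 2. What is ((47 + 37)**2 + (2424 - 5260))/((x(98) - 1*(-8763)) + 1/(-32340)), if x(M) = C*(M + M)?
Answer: 136474800/277056779 ≈ 0.49259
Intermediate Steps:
C = -1 (C = -3 + 2 = -1)
x(M) = -2*M (x(M) = -(M + M) = -2*M)
((47 + 37)**2 + (2424 - 5260))/((x(98) - 1*(-8763)) + 1/(-32340)) = ((47 + 37)**2 + (2424 - 5260))/((-2*98 - 1*(-8763)) + 1/(-32340)) = (84**2 - 2836)/((-196 + 8763) - 1/32340) = (7056 - 2836)/(8567 - 1/32340) = 4220/(277056779/32340) = 4220*(32340/277056779) = 136474800/277056779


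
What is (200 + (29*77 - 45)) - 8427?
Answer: -6039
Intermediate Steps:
(200 + (29*77 - 45)) - 8427 = (200 + (2233 - 45)) - 8427 = (200 + 2188) - 8427 = 2388 - 8427 = -6039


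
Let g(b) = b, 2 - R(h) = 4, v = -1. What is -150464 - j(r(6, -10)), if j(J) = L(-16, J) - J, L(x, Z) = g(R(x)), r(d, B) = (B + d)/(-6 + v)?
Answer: -1053230/7 ≈ -1.5046e+5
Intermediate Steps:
R(h) = -2 (R(h) = 2 - 1*4 = 2 - 4 = -2)
r(d, B) = -B/7 - d/7 (r(d, B) = (B + d)/(-6 - 1) = (B + d)/(-7) = (B + d)*(-⅐) = -B/7 - d/7)
L(x, Z) = -2
j(J) = -2 - J
-150464 - j(r(6, -10)) = -150464 - (-2 - (-⅐*(-10) - ⅐*6)) = -150464 - (-2 - (10/7 - 6/7)) = -150464 - (-2 - 1*4/7) = -150464 - (-2 - 4/7) = -150464 - 1*(-18/7) = -150464 + 18/7 = -1053230/7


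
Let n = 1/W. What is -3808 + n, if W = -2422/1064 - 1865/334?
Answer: -379902580/99761 ≈ -3808.1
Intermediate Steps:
W = -99761/12692 (W = -2422*1/1064 - 1865*1/334 = -173/76 - 1865/334 = -99761/12692 ≈ -7.8601)
n = -12692/99761 (n = 1/(-99761/12692) = -12692/99761 ≈ -0.12722)
-3808 + n = -3808 - 12692/99761 = -379902580/99761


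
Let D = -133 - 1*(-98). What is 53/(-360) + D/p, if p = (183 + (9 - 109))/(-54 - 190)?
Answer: 3070001/29880 ≈ 102.74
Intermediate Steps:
D = -35 (D = -133 + 98 = -35)
p = -83/244 (p = (183 - 100)/(-244) = 83*(-1/244) = -83/244 ≈ -0.34016)
53/(-360) + D/p = 53/(-360) - 35/(-83/244) = 53*(-1/360) - 35*(-244/83) = -53/360 + 8540/83 = 3070001/29880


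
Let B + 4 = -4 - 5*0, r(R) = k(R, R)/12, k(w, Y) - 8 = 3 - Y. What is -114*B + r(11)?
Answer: 912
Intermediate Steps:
k(w, Y) = 11 - Y (k(w, Y) = 8 + (3 - Y) = 11 - Y)
r(R) = 11/12 - R/12 (r(R) = (11 - R)/12 = (11 - R)*(1/12) = 11/12 - R/12)
B = -8 (B = -4 + (-4 - 5*0) = -4 + (-4 + 0) = -4 - 4 = -8)
-114*B + r(11) = -114*(-8) + (11/12 - 1/12*11) = 912 + (11/12 - 11/12) = 912 + 0 = 912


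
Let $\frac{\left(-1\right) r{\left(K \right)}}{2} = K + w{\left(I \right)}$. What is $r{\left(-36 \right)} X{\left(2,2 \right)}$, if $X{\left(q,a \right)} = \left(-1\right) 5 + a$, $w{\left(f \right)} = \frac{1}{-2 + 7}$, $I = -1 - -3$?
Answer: $- \frac{1074}{5} \approx -214.8$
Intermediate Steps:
$I = 2$ ($I = -1 + 3 = 2$)
$w{\left(f \right)} = \frac{1}{5}$
$X{\left(q,a \right)} = -5 + a$
$r{\left(K \right)} = - \frac{2}{5} - 2 K$ ($r{\left(K \right)} = - 2 \left(K + \frac{1}{5}\right) = - 2 \left(\frac{1}{5} + K\right) = - \frac{2}{5} - 2 K$)
$r{\left(-36 \right)} X{\left(2,2 \right)} = \left(- \frac{2}{5} - -72\right) \left(-5 + 2\right) = \left(- \frac{2}{5} + 72\right) \left(-3\right) = \frac{358}{5} \left(-3\right) = - \frac{1074}{5}$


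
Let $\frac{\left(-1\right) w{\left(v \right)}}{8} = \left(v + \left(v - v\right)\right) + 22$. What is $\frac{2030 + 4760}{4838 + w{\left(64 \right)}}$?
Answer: $\frac{679}{415} \approx 1.6361$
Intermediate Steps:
$w{\left(v \right)} = -176 - 8 v$ ($w{\left(v \right)} = - 8 \left(\left(v + \left(v - v\right)\right) + 22\right) = - 8 \left(\left(v + 0\right) + 22\right) = - 8 \left(v + 22\right) = - 8 \left(22 + v\right) = -176 - 8 v$)
$\frac{2030 + 4760}{4838 + w{\left(64 \right)}} = \frac{2030 + 4760}{4838 - 688} = \frac{6790}{4838 - 688} = \frac{6790}{4150} = 6790 \cdot \frac{1}{4150} = \frac{679}{415}$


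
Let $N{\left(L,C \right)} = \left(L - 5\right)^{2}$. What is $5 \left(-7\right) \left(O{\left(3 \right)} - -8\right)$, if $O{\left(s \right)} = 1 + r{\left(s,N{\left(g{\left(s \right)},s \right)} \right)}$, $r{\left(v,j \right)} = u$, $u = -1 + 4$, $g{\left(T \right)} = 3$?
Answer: $-420$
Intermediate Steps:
$N{\left(L,C \right)} = \left(-5 + L\right)^{2}$
$u = 3$
$r{\left(v,j \right)} = 3$
$O{\left(s \right)} = 4$ ($O{\left(s \right)} = 1 + 3 = 4$)
$5 \left(-7\right) \left(O{\left(3 \right)} - -8\right) = 5 \left(-7\right) \left(4 - -8\right) = - 35 \left(4 + 8\right) = \left(-35\right) 12 = -420$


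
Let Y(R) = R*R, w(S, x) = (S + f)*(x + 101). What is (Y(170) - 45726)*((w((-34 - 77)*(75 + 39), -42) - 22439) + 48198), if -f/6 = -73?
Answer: 11693817610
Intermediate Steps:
f = 438 (f = -6*(-73) = 438)
w(S, x) = (101 + x)*(438 + S) (w(S, x) = (S + 438)*(x + 101) = (438 + S)*(101 + x) = (101 + x)*(438 + S))
Y(R) = R²
(Y(170) - 45726)*((w((-34 - 77)*(75 + 39), -42) - 22439) + 48198) = (170² - 45726)*(((44238 + 101*((-34 - 77)*(75 + 39)) + 438*(-42) + ((-34 - 77)*(75 + 39))*(-42)) - 22439) + 48198) = (28900 - 45726)*(((44238 + 101*(-111*114) - 18396 - 111*114*(-42)) - 22439) + 48198) = -16826*(((44238 + 101*(-12654) - 18396 - 12654*(-42)) - 22439) + 48198) = -16826*(((44238 - 1278054 - 18396 + 531468) - 22439) + 48198) = -16826*((-720744 - 22439) + 48198) = -16826*(-743183 + 48198) = -16826*(-694985) = 11693817610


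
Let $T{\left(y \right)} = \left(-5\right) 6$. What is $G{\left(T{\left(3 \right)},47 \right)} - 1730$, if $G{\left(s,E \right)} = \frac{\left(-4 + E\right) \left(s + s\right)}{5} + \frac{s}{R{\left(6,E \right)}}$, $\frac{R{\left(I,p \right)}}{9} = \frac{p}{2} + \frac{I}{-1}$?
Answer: $- \frac{47170}{21} \approx -2246.2$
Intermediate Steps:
$R{\left(I,p \right)} = - 9 I + \frac{9 p}{2}$ ($R{\left(I,p \right)} = 9 \left(\frac{p}{2} + \frac{I}{-1}\right) = 9 \left(p \frac{1}{2} + I \left(-1\right)\right) = 9 \left(\frac{p}{2} - I\right) = - 9 I + \frac{9 p}{2}$)
$T{\left(y \right)} = -30$
$G{\left(s,E \right)} = \frac{s}{-54 + \frac{9 E}{2}} + \frac{2 s \left(-4 + E\right)}{5}$ ($G{\left(s,E \right)} = \frac{\left(-4 + E\right) \left(s + s\right)}{5} + \frac{s}{\left(-9\right) 6 + \frac{9 E}{2}} = \left(-4 + E\right) 2 s \frac{1}{5} + \frac{s}{-54 + \frac{9 E}{2}} = 2 s \left(-4 + E\right) \frac{1}{5} + \frac{s}{-54 + \frac{9 E}{2}} = \frac{2 s \left(-4 + E\right)}{5} + \frac{s}{-54 + \frac{9 E}{2}} = \frac{s}{-54 + \frac{9 E}{2}} + \frac{2 s \left(-4 + E\right)}{5}$)
$G{\left(T{\left(3 \right)},47 \right)} - 1730 = \frac{2}{45} \left(-30\right) \frac{1}{-12 + 47} \left(5 + 9 \left(-12 + 47\right) \left(-4 + 47\right)\right) - 1730 = \frac{2}{45} \left(-30\right) \frac{1}{35} \left(5 + 9 \cdot 35 \cdot 43\right) - 1730 = \frac{2}{45} \left(-30\right) \frac{1}{35} \left(5 + 13545\right) - 1730 = \frac{2}{45} \left(-30\right) \frac{1}{35} \cdot 13550 - 1730 = - \frac{10840}{21} - 1730 = - \frac{47170}{21}$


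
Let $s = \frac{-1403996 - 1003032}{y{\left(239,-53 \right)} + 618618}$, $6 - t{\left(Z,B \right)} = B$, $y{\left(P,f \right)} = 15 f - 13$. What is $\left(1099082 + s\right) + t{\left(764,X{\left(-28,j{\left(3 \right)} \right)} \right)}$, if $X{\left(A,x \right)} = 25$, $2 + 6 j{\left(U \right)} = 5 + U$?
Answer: $\frac{339504852501}{308905} \approx 1.0991 \cdot 10^{6}$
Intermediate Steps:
$j{\left(U \right)} = \frac{1}{2} + \frac{U}{6}$ ($j{\left(U \right)} = - \frac{1}{3} + \frac{5 + U}{6} = - \frac{1}{3} + \left(\frac{5}{6} + \frac{U}{6}\right) = \frac{1}{2} + \frac{U}{6}$)
$y{\left(P,f \right)} = -13 + 15 f$
$t{\left(Z,B \right)} = 6 - B$
$s = - \frac{1203514}{308905}$ ($s = \frac{-1403996 - 1003032}{\left(-13 + 15 \left(-53\right)\right) + 618618} = - \frac{2407028}{\left(-13 - 795\right) + 618618} = - \frac{2407028}{-808 + 618618} = - \frac{2407028}{617810} = \left(-2407028\right) \frac{1}{617810} = - \frac{1203514}{308905} \approx -3.8961$)
$\left(1099082 + s\right) + t{\left(764,X{\left(-28,j{\left(3 \right)} \right)} \right)} = \left(1099082 - \frac{1203514}{308905}\right) + \left(6 - 25\right) = \frac{339510721696}{308905} + \left(6 - 25\right) = \frac{339510721696}{308905} - 19 = \frac{339504852501}{308905}$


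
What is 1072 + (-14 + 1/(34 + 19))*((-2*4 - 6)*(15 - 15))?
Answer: 1072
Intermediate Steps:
1072 + (-14 + 1/(34 + 19))*((-2*4 - 6)*(15 - 15)) = 1072 + (-14 + 1/53)*((-8 - 6)*0) = 1072 + (-14 + 1/53)*(-14*0) = 1072 - 741/53*0 = 1072 + 0 = 1072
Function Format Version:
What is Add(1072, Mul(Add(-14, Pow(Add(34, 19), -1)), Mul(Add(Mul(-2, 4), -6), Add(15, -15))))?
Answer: 1072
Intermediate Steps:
Add(1072, Mul(Add(-14, Pow(Add(34, 19), -1)), Mul(Add(Mul(-2, 4), -6), Add(15, -15)))) = Add(1072, Mul(Add(-14, Pow(53, -1)), Mul(Add(-8, -6), 0))) = Add(1072, Mul(Add(-14, Rational(1, 53)), Mul(-14, 0))) = Add(1072, Mul(Rational(-741, 53), 0)) = Add(1072, 0) = 1072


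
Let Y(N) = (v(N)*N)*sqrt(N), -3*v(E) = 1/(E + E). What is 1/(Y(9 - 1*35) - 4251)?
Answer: -5886/25021387 + 3*I*sqrt(26)/325278031 ≈ -0.00023524 + 4.7028e-8*I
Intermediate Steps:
v(E) = -1/(6*E) (v(E) = -1/(3*(E + E)) = -1/(2*E)/3 = -1/(6*E))
Y(N) = -sqrt(N)/6 (Y(N) = ((-1/(6*N))*N)*sqrt(N) = -sqrt(N)/6)
1/(Y(9 - 1*35) - 4251) = 1/(-sqrt(9 - 1*35)/6 - 4251) = 1/(-sqrt(9 - 35)/6 - 4251) = 1/(-I*sqrt(26)/6 - 4251) = 1/(-4251 - I*sqrt(26)/6)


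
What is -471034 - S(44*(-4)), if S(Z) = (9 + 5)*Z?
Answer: -468570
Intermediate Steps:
S(Z) = 14*Z
-471034 - S(44*(-4)) = -471034 - 14*44*(-4) = -471034 - 14*(-176) = -471034 - 1*(-2464) = -471034 + 2464 = -468570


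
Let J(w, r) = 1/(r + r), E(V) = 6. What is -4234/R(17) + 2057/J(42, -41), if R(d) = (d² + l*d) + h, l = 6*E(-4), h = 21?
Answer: -77760831/461 ≈ -1.6868e+5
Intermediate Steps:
J(w, r) = 1/(2*r)
l = 36 (l = 6*6 = 36)
R(d) = 21 + d² + 36*d (R(d) = (d² + 36*d) + 21 = 21 + d² + 36*d)
-4234/R(17) + 2057/J(42, -41) = -4234/(21 + 17² + 36*17) + 2057/(((½)/(-41))) = -4234/(21 + 289 + 612) + 2057/(((½)*(-1/41))) = -4234/922 + 2057/(-1/82) = -4234*1/922 + 2057*(-82) = -2117/461 - 168674 = -77760831/461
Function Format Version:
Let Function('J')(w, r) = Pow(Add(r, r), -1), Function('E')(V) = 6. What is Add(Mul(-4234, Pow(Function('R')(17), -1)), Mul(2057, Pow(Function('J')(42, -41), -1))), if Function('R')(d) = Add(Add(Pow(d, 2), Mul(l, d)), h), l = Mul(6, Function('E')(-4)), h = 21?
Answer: Rational(-77760831, 461) ≈ -1.6868e+5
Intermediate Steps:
Function('J')(w, r) = Mul(Rational(1, 2), Pow(r, -1)) (Function('J')(w, r) = Pow(Mul(2, r), -1) = Mul(Rational(1, 2), Pow(r, -1)))
l = 36 (l = Mul(6, 6) = 36)
Function('R')(d) = Add(21, Pow(d, 2), Mul(36, d)) (Function('R')(d) = Add(Add(Pow(d, 2), Mul(36, d)), 21) = Add(21, Pow(d, 2), Mul(36, d)))
Add(Mul(-4234, Pow(Function('R')(17), -1)), Mul(2057, Pow(Function('J')(42, -41), -1))) = Add(Mul(-4234, Pow(Add(21, Pow(17, 2), Mul(36, 17)), -1)), Mul(2057, Pow(Mul(Rational(1, 2), Pow(-41, -1)), -1))) = Add(Mul(-4234, Pow(Add(21, 289, 612), -1)), Mul(2057, Pow(Mul(Rational(1, 2), Rational(-1, 41)), -1))) = Add(Mul(-4234, Pow(922, -1)), Mul(2057, Pow(Rational(-1, 82), -1))) = Add(Mul(-4234, Rational(1, 922)), Mul(2057, -82)) = Add(Rational(-2117, 461), -168674) = Rational(-77760831, 461)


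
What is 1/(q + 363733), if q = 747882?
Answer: 1/1111615 ≈ 8.9959e-7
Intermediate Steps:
1/(q + 363733) = 1/(747882 + 363733) = 1/1111615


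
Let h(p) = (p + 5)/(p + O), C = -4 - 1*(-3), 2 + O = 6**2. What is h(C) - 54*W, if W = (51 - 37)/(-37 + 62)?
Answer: -24848/825 ≈ -30.119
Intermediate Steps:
O = 34 (O = -2 + 6**2 = -2 + 36 = 34)
C = -1 (C = -4 + 3 = -1)
W = 14/25 ≈ 0.56000
h(p) = (5 + p)/(34 + p) (h(p) = (p + 5)/(p + 34) = (5 + p)/(34 + p))
h(C) - 54*W = (5 - 1)/(34 - 1) - 54*14/25 = 4/33 - 756/25 = -24848/825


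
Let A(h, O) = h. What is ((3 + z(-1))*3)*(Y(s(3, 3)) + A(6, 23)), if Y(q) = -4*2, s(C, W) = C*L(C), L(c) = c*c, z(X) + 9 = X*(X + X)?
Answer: 24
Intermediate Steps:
z(X) = -9 + 2*X² (z(X) = -9 + X*(X + X) = -9 + X*(2*X) = -9 + 2*X²)
L(c) = c²
s(C, W) = C³ (s(C, W) = C*C² = C³)
Y(q) = -8
((3 + z(-1))*3)*(Y(s(3, 3)) + A(6, 23)) = ((3 + (-9 + 2*(-1)²))*3)*(-8 + 6) = ((3 + (-9 + 2*1))*3)*(-2) = ((3 + (-9 + 2))*3)*(-2) = ((3 - 7)*3)*(-2) = -4*3*(-2) = -12*(-2) = 24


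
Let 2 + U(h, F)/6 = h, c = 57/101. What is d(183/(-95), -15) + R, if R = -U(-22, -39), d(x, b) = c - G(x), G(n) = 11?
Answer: 13490/101 ≈ 133.56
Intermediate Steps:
c = 57/101 (c = 57*(1/101) = 57/101 ≈ 0.56436)
U(h, F) = -12 + 6*h
d(x, b) = -1054/101 (d(x, b) = 57/101 - 1*11 = 57/101 - 11 = -1054/101)
R = 144 (R = -(-12 + 6*(-22)) = -(-12 - 132) = -1*(-144) = 144)
d(183/(-95), -15) + R = -1054/101 + 144 = 13490/101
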